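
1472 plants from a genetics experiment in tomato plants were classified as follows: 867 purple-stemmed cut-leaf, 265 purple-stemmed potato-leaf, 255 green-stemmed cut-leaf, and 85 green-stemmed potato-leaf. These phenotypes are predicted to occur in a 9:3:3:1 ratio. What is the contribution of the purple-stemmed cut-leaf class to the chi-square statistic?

Expected counts for N = 1472 under a 9:3:3:1 ratio (total parts = 16):
  purple-stemmed cut-leaf: 1472 × 9/16 = 828
  purple-stemmed potato-leaf: 1472 × 3/16 = 276
  green-stemmed cut-leaf: 1472 × 3/16 = 276
  green-stemmed potato-leaf: 1472 × 1/16 = 92
Contribution of purple-stemmed cut-leaf: (867 − 828)² / 828 = 1.8370

1.837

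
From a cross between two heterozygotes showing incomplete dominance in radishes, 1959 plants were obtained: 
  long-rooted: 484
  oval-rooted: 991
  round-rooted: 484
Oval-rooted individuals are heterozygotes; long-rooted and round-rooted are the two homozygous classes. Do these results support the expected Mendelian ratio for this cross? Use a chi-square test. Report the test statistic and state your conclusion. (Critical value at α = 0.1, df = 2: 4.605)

With incomplete dominance, a heterozygote × heterozygote cross gives a 1:2:1 phenotypic ratio.
The 1:2:1 ratio has 4 parts, so with N = 1959 the expected counts are:
  long-rooted: 1959 × 1/4 = 489.75
  oval-rooted: 1959 × 2/4 = 979.5
  round-rooted: 1959 × 1/4 = 489.75
χ² = Σ (O − E)² / E
  long-rooted: (484 − 489.75)² / 489.75 = 0.0675
  oval-rooted: (991 − 979.5)² / 979.5 = 0.1350
  round-rooted: (484 − 489.75)² / 489.75 = 0.0675
χ² = 0.0675 + 0.1350 + 0.0675 = 0.270
Degrees of freedom = 3 − 1 = 2; critical value at α = 0.1 is 4.605.
Since 0.270 < 4.605, we fail to reject the null hypothesis — the data are consistent with the 1:2:1 ratio.

0.270; consistent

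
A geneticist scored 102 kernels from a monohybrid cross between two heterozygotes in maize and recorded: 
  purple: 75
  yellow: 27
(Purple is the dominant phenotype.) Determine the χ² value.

For a monohybrid cross between heterozygotes with complete dominance, the expected phenotypic ratio is 3:1.
Total ratio parts = 4. Expected numbers out of 102:
  purple: 102 × 3/4 = 76.5
  yellow: 102 × 1/4 = 25.5
χ² = Σ (O − E)² / E
  purple: (75 − 76.5)² / 76.5 = 0.0294
  yellow: (27 − 25.5)² / 25.5 = 0.0882
χ² = 0.0294 + 0.0882 = 0.1176 ≈ 0.118

0.118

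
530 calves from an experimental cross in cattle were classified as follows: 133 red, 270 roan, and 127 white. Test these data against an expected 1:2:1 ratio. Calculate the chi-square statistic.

0.325

Total ratio parts = 4. Expected numbers out of 530:
  red: 530 × 1/4 = 132.5
  roan: 530 × 2/4 = 265
  white: 530 × 1/4 = 132.5
χ² = Σ (O − E)² / E
  red: (133 − 132.5)² / 132.5 = 0.0019
  roan: (270 − 265)² / 265 = 0.0943
  white: (127 − 132.5)² / 132.5 = 0.2283
χ² = 0.0019 + 0.0943 + 0.2283 = 0.3245 ≈ 0.325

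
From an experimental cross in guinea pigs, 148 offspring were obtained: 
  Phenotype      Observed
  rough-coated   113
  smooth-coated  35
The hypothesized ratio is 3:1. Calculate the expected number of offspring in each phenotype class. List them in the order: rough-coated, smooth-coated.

Total ratio parts = 4. Expected numbers out of 148:
  rough-coated: 148 × 3/4 = 111
  smooth-coated: 148 × 1/4 = 37

111, 37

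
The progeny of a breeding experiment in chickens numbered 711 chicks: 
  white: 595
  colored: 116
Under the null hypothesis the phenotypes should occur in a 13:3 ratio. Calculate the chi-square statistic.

2.767

The 13:3 ratio has 16 parts, so with N = 711 the expected counts are:
  white: 711 × 13/16 = 577.6875
  colored: 711 × 3/16 = 133.3125
χ² = Σ (O − E)² / E
  white: (595 − 577.6875)² / 577.6875 = 0.5188
  colored: (116 − 133.3125)² / 133.3125 = 2.2483
χ² = 0.5188 + 2.2483 = 2.7671 ≈ 2.767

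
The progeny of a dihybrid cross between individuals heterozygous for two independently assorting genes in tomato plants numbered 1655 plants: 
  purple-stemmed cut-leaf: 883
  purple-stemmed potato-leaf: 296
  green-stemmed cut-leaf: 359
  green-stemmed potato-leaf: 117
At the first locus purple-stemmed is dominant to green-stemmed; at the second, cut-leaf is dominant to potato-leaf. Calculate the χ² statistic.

12.546

A dihybrid F₂ with independent assortment and complete dominance at both loci gives a 9:3:3:1 phenotypic ratio.
Under the 9:3:3:1 hypothesis (Σ ratio = 16, N = 1655):
  purple-stemmed cut-leaf: 1655 × 9/16 = 930.9375
  purple-stemmed potato-leaf: 1655 × 3/16 = 310.3125
  green-stemmed cut-leaf: 1655 × 3/16 = 310.3125
  green-stemmed potato-leaf: 1655 × 1/16 = 103.4375
χ² = Σ (O − E)² / E
  purple-stemmed cut-leaf: (883 − 930.9375)² / 930.9375 = 2.4685
  purple-stemmed potato-leaf: (296 − 310.3125)² / 310.3125 = 0.6601
  green-stemmed cut-leaf: (359 − 310.3125)² / 310.3125 = 7.6390
  green-stemmed potato-leaf: (117 − 103.4375)² / 103.4375 = 1.7783
χ² = 2.4685 + 0.6601 + 7.6390 + 1.7783 = 12.5459 ≈ 12.546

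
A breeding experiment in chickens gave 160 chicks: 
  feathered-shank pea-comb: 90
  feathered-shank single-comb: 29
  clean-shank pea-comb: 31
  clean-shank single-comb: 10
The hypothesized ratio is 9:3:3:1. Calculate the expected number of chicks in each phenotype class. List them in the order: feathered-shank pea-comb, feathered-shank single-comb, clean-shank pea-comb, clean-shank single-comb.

Under the 9:3:3:1 hypothesis (Σ ratio = 16, N = 160):
  feathered-shank pea-comb: 160 × 9/16 = 90
  feathered-shank single-comb: 160 × 3/16 = 30
  clean-shank pea-comb: 160 × 3/16 = 30
  clean-shank single-comb: 160 × 1/16 = 10

90, 30, 30, 10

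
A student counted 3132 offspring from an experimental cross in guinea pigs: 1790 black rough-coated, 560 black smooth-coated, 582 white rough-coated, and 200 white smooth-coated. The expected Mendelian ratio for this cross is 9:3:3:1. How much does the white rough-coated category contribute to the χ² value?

0.047

The 9:3:3:1 ratio has 16 parts, so with N = 3132 the expected counts are:
  black rough-coated: 3132 × 9/16 = 1761.75
  black smooth-coated: 3132 × 3/16 = 587.25
  white rough-coated: 3132 × 3/16 = 587.25
  white smooth-coated: 3132 × 1/16 = 195.75
Contribution of white rough-coated: (582 − 587.25)² / 587.25 = 0.0469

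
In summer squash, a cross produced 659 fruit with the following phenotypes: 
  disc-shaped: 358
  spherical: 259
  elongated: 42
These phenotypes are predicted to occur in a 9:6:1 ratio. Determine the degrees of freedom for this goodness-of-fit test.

A goodness-of-fit test with 3 phenotype classes has df = 3 − 1 = 2.

2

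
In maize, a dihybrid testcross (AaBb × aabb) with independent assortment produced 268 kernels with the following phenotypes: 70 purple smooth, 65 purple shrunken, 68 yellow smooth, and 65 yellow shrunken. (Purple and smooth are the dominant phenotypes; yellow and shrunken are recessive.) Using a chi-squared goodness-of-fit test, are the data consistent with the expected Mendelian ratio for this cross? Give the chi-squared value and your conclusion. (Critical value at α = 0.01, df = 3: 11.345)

0.269; consistent

A dihybrid testcross with independent assortment gives a 1:1:1:1 ratio.
Expected counts for N = 268 under a 1:1:1:1 ratio (total parts = 4):
  purple smooth: 268 × 1/4 = 67
  purple shrunken: 268 × 1/4 = 67
  yellow smooth: 268 × 1/4 = 67
  yellow shrunken: 268 × 1/4 = 67
χ² = Σ (O − E)² / E
  purple smooth: (70 − 67)² / 67 = 0.1343
  purple shrunken: (65 − 67)² / 67 = 0.0597
  yellow smooth: (68 − 67)² / 67 = 0.0149
  yellow shrunken: (65 − 67)² / 67 = 0.0597
χ² = 0.1343 + 0.0597 + 0.0149 + 0.0597 = 0.2686 ≈ 0.269
Degrees of freedom = 4 − 1 = 3; critical value at α = 0.01 is 11.345.
Since 0.269 < 11.345, we fail to reject the null hypothesis — the data are consistent with the 1:1:1:1 ratio.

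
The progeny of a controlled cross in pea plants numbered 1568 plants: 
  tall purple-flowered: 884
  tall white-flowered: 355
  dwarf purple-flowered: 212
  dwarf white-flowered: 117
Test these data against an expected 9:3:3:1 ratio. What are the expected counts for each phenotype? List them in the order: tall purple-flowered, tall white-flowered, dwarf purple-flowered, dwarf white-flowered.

882, 294, 294, 98

Total ratio parts = 16. Expected numbers out of 1568:
  tall purple-flowered: 1568 × 9/16 = 882
  tall white-flowered: 1568 × 3/16 = 294
  dwarf purple-flowered: 1568 × 3/16 = 294
  dwarf white-flowered: 1568 × 1/16 = 98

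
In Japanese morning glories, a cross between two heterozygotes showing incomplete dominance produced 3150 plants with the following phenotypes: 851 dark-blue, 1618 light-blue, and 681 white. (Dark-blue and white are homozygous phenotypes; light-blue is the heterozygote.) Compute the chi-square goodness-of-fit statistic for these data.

20.697

With incomplete dominance, a heterozygote × heterozygote cross gives a 1:2:1 phenotypic ratio.
The 1:2:1 ratio has 4 parts, so with N = 3150 the expected counts are:
  dark-blue: 3150 × 1/4 = 787.5
  light-blue: 3150 × 2/4 = 1575
  white: 3150 × 1/4 = 787.5
χ² = Σ (O − E)² / E
  dark-blue: (851 − 787.5)² / 787.5 = 5.1203
  light-blue: (1618 − 1575)² / 1575 = 1.1740
  white: (681 − 787.5)² / 787.5 = 14.4029
χ² = 5.1203 + 1.1740 + 14.4029 = 20.6972 ≈ 20.697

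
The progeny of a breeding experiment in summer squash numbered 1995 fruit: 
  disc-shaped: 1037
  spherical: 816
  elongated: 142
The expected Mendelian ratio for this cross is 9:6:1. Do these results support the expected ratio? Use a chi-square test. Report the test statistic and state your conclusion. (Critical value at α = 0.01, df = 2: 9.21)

The 9:6:1 ratio has 16 parts, so with N = 1995 the expected counts are:
  disc-shaped: 1995 × 9/16 = 1122.1875
  spherical: 1995 × 6/16 = 748.125
  elongated: 1995 × 1/16 = 124.6875
χ² = Σ (O − E)² / E
  disc-shaped: (1037 − 1122.1875)² / 1122.1875 = 6.4668
  spherical: (816 − 748.125)² / 748.125 = 6.1581
  elongated: (142 − 124.6875)² / 124.6875 = 2.4038
χ² = 6.4668 + 6.1581 + 2.4038 = 15.0287 ≈ 15.029
Degrees of freedom = 3 − 1 = 2; critical value at α = 0.01 is 9.21.
Since 15.029 > 9.21, we reject the null hypothesis — the data do not fit the 9:6:1 ratio.

15.029; not consistent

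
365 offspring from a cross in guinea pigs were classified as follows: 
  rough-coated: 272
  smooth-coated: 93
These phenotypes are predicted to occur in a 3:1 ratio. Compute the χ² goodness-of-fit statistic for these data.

0.045

Total ratio parts = 4. Expected numbers out of 365:
  rough-coated: 365 × 3/4 = 273.75
  smooth-coated: 365 × 1/4 = 91.25
χ² = Σ (O − E)² / E
  rough-coated: (272 − 273.75)² / 273.75 = 0.0112
  smooth-coated: (93 − 91.25)² / 91.25 = 0.0336
χ² = 0.0112 + 0.0336 = 0.0448 ≈ 0.045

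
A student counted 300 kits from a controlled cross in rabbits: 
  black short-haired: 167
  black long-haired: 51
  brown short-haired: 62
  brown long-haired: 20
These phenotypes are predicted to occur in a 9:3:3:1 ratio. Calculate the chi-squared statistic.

1.179

Under the 9:3:3:1 hypothesis (Σ ratio = 16, N = 300):
  black short-haired: 300 × 9/16 = 168.75
  black long-haired: 300 × 3/16 = 56.25
  brown short-haired: 300 × 3/16 = 56.25
  brown long-haired: 300 × 1/16 = 18.75
χ² = Σ (O − E)² / E
  black short-haired: (167 − 168.75)² / 168.75 = 0.0181
  black long-haired: (51 − 56.25)² / 56.25 = 0.4900
  brown short-haired: (62 − 56.25)² / 56.25 = 0.5878
  brown long-haired: (20 − 18.75)² / 18.75 = 0.0833
χ² = 0.0181 + 0.4900 + 0.5878 + 0.0833 = 1.1792 ≈ 1.179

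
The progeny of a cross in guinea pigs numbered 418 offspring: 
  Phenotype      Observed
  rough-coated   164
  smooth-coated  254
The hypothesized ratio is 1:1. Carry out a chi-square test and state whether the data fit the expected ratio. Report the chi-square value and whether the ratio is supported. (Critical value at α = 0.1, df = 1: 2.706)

Expected counts for N = 418 under a 1:1 ratio (total parts = 2):
  rough-coated: 418 × 1/2 = 209
  smooth-coated: 418 × 1/2 = 209
χ² = Σ (O − E)² / E
  rough-coated: (164 − 209)² / 209 = 9.6890
  smooth-coated: (254 − 209)² / 209 = 9.6890
χ² = 9.6890 + 9.6890 = 19.378
Degrees of freedom = 2 − 1 = 1; critical value at α = 0.1 is 2.706.
Since 19.378 > 2.706, we reject the null hypothesis — the data do not fit the 1:1 ratio.

19.378; not consistent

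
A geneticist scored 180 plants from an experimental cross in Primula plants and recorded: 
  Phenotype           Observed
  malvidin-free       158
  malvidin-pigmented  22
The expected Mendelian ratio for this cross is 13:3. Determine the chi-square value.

Under the 13:3 hypothesis (Σ ratio = 16, N = 180):
  malvidin-free: 180 × 13/16 = 146.25
  malvidin-pigmented: 180 × 3/16 = 33.75
χ² = Σ (O − E)² / E
  malvidin-free: (158 − 146.25)² / 146.25 = 0.9440
  malvidin-pigmented: (22 − 33.75)² / 33.75 = 4.0907
χ² = 0.9440 + 4.0907 = 5.0347 ≈ 5.035

5.035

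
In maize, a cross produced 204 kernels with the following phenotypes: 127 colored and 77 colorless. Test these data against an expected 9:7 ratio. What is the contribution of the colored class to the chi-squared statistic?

Total ratio parts = 16. Expected numbers out of 204:
  colored: 204 × 9/16 = 114.75
  colorless: 204 × 7/16 = 89.25
Contribution of colored: (127 − 114.75)² / 114.75 = 1.3077

1.308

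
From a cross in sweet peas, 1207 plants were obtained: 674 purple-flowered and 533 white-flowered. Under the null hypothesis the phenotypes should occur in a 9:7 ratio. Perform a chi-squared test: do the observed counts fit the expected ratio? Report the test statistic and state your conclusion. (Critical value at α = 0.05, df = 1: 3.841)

Expected counts for N = 1207 under a 9:7 ratio (total parts = 16):
  purple-flowered: 1207 × 9/16 = 678.9375
  white-flowered: 1207 × 7/16 = 528.0625
χ² = Σ (O − E)² / E
  purple-flowered: (674 − 678.9375)² / 678.9375 = 0.0359
  white-flowered: (533 − 528.0625)² / 528.0625 = 0.0462
χ² = 0.0359 + 0.0462 = 0.0821 ≈ 0.082
Degrees of freedom = 2 − 1 = 1; critical value at α = 0.05 is 3.841.
Since 0.082 < 3.841, we fail to reject the null hypothesis — the data are consistent with the 9:7 ratio.

0.082; consistent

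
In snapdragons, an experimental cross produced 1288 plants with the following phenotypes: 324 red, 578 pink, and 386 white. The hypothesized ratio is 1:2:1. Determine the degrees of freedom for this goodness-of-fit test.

2

A goodness-of-fit test with 3 phenotype classes has df = 3 − 1 = 2.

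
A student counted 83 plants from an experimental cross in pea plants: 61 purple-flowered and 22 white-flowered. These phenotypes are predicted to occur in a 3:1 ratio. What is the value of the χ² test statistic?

The 3:1 ratio has 4 parts, so with N = 83 the expected counts are:
  purple-flowered: 83 × 3/4 = 62.25
  white-flowered: 83 × 1/4 = 20.75
χ² = Σ (O − E)² / E
  purple-flowered: (61 − 62.25)² / 62.25 = 0.0251
  white-flowered: (22 − 20.75)² / 20.75 = 0.0753
χ² = 0.0251 + 0.0753 = 0.1004 ≈ 0.100

0.100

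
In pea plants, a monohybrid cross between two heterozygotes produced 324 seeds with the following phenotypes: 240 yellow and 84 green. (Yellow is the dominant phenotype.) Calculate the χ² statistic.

For a monohybrid cross between heterozygotes with complete dominance, the expected phenotypic ratio is 3:1.
Under the 3:1 hypothesis (Σ ratio = 4, N = 324):
  yellow: 324 × 3/4 = 243
  green: 324 × 1/4 = 81
χ² = Σ (O − E)² / E
  yellow: (240 − 243)² / 243 = 0.0370
  green: (84 − 81)² / 81 = 0.1111
χ² = 0.0370 + 0.1111 = 0.1481 ≈ 0.148

0.148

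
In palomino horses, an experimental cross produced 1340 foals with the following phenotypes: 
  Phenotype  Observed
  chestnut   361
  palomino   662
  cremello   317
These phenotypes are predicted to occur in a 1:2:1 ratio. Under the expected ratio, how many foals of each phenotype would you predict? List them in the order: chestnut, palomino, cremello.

335, 670, 335

Expected counts for N = 1340 under a 1:2:1 ratio (total parts = 4):
  chestnut: 1340 × 1/4 = 335
  palomino: 1340 × 2/4 = 670
  cremello: 1340 × 1/4 = 335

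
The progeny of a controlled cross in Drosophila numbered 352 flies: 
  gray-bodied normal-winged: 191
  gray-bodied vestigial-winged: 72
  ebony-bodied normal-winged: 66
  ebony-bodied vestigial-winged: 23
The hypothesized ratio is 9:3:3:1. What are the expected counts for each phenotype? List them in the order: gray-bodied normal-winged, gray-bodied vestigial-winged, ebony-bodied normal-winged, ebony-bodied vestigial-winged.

198, 66, 66, 22

Under the 9:3:3:1 hypothesis (Σ ratio = 16, N = 352):
  gray-bodied normal-winged: 352 × 9/16 = 198
  gray-bodied vestigial-winged: 352 × 3/16 = 66
  ebony-bodied normal-winged: 352 × 3/16 = 66
  ebony-bodied vestigial-winged: 352 × 1/16 = 22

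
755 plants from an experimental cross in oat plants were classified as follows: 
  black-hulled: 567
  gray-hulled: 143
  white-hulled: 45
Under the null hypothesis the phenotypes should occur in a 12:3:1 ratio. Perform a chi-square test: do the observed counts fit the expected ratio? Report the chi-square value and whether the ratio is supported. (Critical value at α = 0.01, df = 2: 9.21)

0.117; consistent

Expected counts for N = 755 under a 12:3:1 ratio (total parts = 16):
  black-hulled: 755 × 12/16 = 566.25
  gray-hulled: 755 × 3/16 = 141.5625
  white-hulled: 755 × 1/16 = 47.1875
χ² = Σ (O − E)² / E
  black-hulled: (567 − 566.25)² / 566.25 = 0.0010
  gray-hulled: (143 − 141.5625)² / 141.5625 = 0.0146
  white-hulled: (45 − 47.1875)² / 47.1875 = 0.1014
χ² = 0.0010 + 0.0146 + 0.1014 = 0.117
Degrees of freedom = 3 − 1 = 2; critical value at α = 0.01 is 9.21.
Since 0.117 < 9.21, we fail to reject the null hypothesis — the data are consistent with the 12:3:1 ratio.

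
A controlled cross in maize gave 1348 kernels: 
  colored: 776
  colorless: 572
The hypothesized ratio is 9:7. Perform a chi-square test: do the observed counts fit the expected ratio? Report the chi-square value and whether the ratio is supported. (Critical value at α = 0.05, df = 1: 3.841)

0.950; consistent

Under the 9:7 hypothesis (Σ ratio = 16, N = 1348):
  colored: 1348 × 9/16 = 758.25
  colorless: 1348 × 7/16 = 589.75
χ² = Σ (O − E)² / E
  colored: (776 − 758.25)² / 758.25 = 0.4155
  colorless: (572 − 589.75)² / 589.75 = 0.5342
χ² = 0.4155 + 0.5342 = 0.9497 ≈ 0.950
Degrees of freedom = 2 − 1 = 1; critical value at α = 0.05 is 3.841.
Since 0.950 < 3.841, we fail to reject the null hypothesis — the data are consistent with the 9:7 ratio.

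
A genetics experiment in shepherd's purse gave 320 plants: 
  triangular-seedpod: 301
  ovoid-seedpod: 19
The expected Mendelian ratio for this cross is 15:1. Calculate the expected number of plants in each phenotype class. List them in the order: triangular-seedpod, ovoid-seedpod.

Expected counts for N = 320 under a 15:1 ratio (total parts = 16):
  triangular-seedpod: 320 × 15/16 = 300
  ovoid-seedpod: 320 × 1/16 = 20

300, 20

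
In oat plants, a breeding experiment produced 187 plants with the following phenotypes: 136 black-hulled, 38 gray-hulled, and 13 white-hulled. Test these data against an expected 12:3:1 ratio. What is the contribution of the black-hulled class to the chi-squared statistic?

Under the 12:3:1 hypothesis (Σ ratio = 16, N = 187):
  black-hulled: 187 × 12/16 = 140.25
  gray-hulled: 187 × 3/16 = 35.0625
  white-hulled: 187 × 1/16 = 11.6875
Contribution of black-hulled: (136 − 140.25)² / 140.25 = 0.1288

0.129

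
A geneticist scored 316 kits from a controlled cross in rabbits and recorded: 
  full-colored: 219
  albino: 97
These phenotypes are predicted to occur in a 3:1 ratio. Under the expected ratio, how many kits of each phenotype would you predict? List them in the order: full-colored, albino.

237, 79

Expected counts for N = 316 under a 3:1 ratio (total parts = 4):
  full-colored: 316 × 3/4 = 237
  albino: 316 × 1/4 = 79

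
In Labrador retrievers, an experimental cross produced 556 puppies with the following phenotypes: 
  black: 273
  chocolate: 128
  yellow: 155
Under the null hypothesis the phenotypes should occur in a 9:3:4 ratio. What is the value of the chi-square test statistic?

Under the 9:3:4 hypothesis (Σ ratio = 16, N = 556):
  black: 556 × 9/16 = 312.75
  chocolate: 556 × 3/16 = 104.25
  yellow: 556 × 4/16 = 139
χ² = Σ (O − E)² / E
  black: (273 − 312.75)² / 312.75 = 5.0522
  chocolate: (128 − 104.25)² / 104.25 = 5.4107
  yellow: (155 − 139)² / 139 = 1.8417
χ² = 5.0522 + 5.4107 + 1.8417 = 12.3046 ≈ 12.305

12.305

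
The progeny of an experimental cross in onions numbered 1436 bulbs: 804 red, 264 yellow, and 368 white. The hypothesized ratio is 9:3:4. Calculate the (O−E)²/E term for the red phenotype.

Total ratio parts = 16. Expected numbers out of 1436:
  red: 1436 × 9/16 = 807.75
  yellow: 1436 × 3/16 = 269.25
  white: 1436 × 4/16 = 359
Contribution of red: (804 − 807.75)² / 807.75 = 0.0174

0.017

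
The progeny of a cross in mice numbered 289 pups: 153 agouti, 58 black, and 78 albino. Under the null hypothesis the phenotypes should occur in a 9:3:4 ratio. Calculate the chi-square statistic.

1.288

Total ratio parts = 16. Expected numbers out of 289:
  agouti: 289 × 9/16 = 162.5625
  black: 289 × 3/16 = 54.1875
  albino: 289 × 4/16 = 72.25
χ² = Σ (O − E)² / E
  agouti: (153 − 162.5625)² / 162.5625 = 0.5625
  black: (58 − 54.1875)² / 54.1875 = 0.2682
  albino: (78 − 72.25)² / 72.25 = 0.4576
χ² = 0.5625 + 0.2682 + 0.4576 = 1.2883 ≈ 1.288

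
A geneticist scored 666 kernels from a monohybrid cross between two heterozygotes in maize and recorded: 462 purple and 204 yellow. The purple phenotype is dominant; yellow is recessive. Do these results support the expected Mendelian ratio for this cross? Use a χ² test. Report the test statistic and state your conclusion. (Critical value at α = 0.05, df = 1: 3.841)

11.261; not consistent

For a monohybrid cross between heterozygotes with complete dominance, the expected phenotypic ratio is 3:1.
Expected counts for N = 666 under a 3:1 ratio (total parts = 4):
  purple: 666 × 3/4 = 499.5
  yellow: 666 × 1/4 = 166.5
χ² = Σ (O − E)² / E
  purple: (462 − 499.5)² / 499.5 = 2.8153
  yellow: (204 − 166.5)² / 166.5 = 8.4459
χ² = 2.8153 + 8.4459 = 11.2612 ≈ 11.261
Degrees of freedom = 2 − 1 = 1; critical value at α = 0.05 is 3.841.
Since 11.261 > 3.841, we reject the null hypothesis — the data do not fit the 3:1 ratio.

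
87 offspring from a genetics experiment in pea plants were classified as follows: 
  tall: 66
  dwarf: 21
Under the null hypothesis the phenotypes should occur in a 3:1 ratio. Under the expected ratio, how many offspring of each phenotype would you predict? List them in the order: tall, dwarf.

65.25, 21.75

Under the 3:1 hypothesis (Σ ratio = 4, N = 87):
  tall: 87 × 3/4 = 65.25
  dwarf: 87 × 1/4 = 21.75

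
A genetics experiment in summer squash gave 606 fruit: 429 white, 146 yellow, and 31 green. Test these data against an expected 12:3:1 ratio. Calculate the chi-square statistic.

11.903

The 12:3:1 ratio has 16 parts, so with N = 606 the expected counts are:
  white: 606 × 12/16 = 454.5
  yellow: 606 × 3/16 = 113.625
  green: 606 × 1/16 = 37.875
χ² = Σ (O − E)² / E
  white: (429 − 454.5)² / 454.5 = 1.4307
  yellow: (146 − 113.625)² / 113.625 = 9.2246
  green: (31 − 37.875)² / 37.875 = 1.2479
χ² = 1.4307 + 9.2246 + 1.2479 = 11.9032 ≈ 11.903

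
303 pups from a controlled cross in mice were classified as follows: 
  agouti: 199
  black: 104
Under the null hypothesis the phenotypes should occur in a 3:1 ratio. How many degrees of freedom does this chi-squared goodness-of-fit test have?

A goodness-of-fit test with 2 phenotype classes has df = 2 − 1 = 1.

1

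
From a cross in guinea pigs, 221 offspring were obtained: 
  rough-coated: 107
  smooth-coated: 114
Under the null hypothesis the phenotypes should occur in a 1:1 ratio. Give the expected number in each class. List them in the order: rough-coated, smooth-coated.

Expected counts for N = 221 under a 1:1 ratio (total parts = 2):
  rough-coated: 221 × 1/2 = 110.5
  smooth-coated: 221 × 1/2 = 110.5

110.5, 110.5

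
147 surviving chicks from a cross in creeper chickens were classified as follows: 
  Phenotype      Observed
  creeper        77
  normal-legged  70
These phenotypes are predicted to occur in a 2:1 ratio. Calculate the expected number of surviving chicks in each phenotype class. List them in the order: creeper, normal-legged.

Total ratio parts = 3. Expected numbers out of 147:
  creeper: 147 × 2/3 = 98
  normal-legged: 147 × 1/3 = 49

98, 49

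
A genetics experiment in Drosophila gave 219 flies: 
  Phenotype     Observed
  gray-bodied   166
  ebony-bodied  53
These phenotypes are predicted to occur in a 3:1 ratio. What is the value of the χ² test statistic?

0.075

Expected counts for N = 219 under a 3:1 ratio (total parts = 4):
  gray-bodied: 219 × 3/4 = 164.25
  ebony-bodied: 219 × 1/4 = 54.75
χ² = Σ (O − E)² / E
  gray-bodied: (166 − 164.25)² / 164.25 = 0.0186
  ebony-bodied: (53 − 54.75)² / 54.75 = 0.0559
χ² = 0.0186 + 0.0559 = 0.0745 ≈ 0.075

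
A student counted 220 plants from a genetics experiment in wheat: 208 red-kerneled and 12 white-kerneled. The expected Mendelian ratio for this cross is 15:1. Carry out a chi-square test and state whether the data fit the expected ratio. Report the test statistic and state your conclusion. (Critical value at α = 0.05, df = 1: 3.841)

Under the 15:1 hypothesis (Σ ratio = 16, N = 220):
  red-kerneled: 220 × 15/16 = 206.25
  white-kerneled: 220 × 1/16 = 13.75
χ² = Σ (O − E)² / E
  red-kerneled: (208 − 206.25)² / 206.25 = 0.0148
  white-kerneled: (12 − 13.75)² / 13.75 = 0.2227
χ² = 0.0148 + 0.2227 = 0.2375 ≈ 0.238
Degrees of freedom = 2 − 1 = 1; critical value at α = 0.05 is 3.841.
Since 0.238 < 3.841, we fail to reject the null hypothesis — the data are consistent with the 15:1 ratio.

0.238; consistent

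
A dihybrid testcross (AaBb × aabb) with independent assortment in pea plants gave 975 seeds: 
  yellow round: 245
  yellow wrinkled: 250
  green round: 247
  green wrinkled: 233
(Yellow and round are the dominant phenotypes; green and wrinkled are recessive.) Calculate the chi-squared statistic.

0.684

A dihybrid testcross with independent assortment gives a 1:1:1:1 ratio.
Under the 1:1:1:1 hypothesis (Σ ratio = 4, N = 975):
  yellow round: 975 × 1/4 = 243.75
  yellow wrinkled: 975 × 1/4 = 243.75
  green round: 975 × 1/4 = 243.75
  green wrinkled: 975 × 1/4 = 243.75
χ² = Σ (O − E)² / E
  yellow round: (245 − 243.75)² / 243.75 = 0.0064
  yellow wrinkled: (250 − 243.75)² / 243.75 = 0.1603
  green round: (247 − 243.75)² / 243.75 = 0.0433
  green wrinkled: (233 − 243.75)² / 243.75 = 0.4741
χ² = 0.0064 + 0.1603 + 0.0433 + 0.4741 = 0.6841 ≈ 0.684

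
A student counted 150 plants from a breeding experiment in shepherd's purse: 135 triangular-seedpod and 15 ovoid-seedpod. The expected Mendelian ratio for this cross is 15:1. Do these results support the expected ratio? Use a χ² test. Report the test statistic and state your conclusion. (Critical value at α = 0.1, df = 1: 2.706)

3.600; not consistent

Expected counts for N = 150 under a 15:1 ratio (total parts = 16):
  triangular-seedpod: 150 × 15/16 = 140.625
  ovoid-seedpod: 150 × 1/16 = 9.375
χ² = Σ (O − E)² / E
  triangular-seedpod: (135 − 140.625)² / 140.625 = 0.2250
  ovoid-seedpod: (15 − 9.375)² / 9.375 = 3.3750
χ² = 0.2250 + 3.3750 = 3.600
Degrees of freedom = 2 − 1 = 1; critical value at α = 0.1 is 2.706.
Since 3.600 > 2.706, we reject the null hypothesis — the data do not fit the 15:1 ratio.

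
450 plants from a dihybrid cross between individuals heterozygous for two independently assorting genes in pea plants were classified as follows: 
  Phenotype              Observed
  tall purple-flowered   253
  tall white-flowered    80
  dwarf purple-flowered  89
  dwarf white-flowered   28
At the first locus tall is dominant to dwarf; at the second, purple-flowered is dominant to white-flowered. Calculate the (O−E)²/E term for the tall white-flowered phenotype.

0.227

A dihybrid F₂ with independent assortment and complete dominance at both loci gives a 9:3:3:1 phenotypic ratio.
Total ratio parts = 16. Expected numbers out of 450:
  tall purple-flowered: 450 × 9/16 = 253.125
  tall white-flowered: 450 × 3/16 = 84.375
  dwarf purple-flowered: 450 × 3/16 = 84.375
  dwarf white-flowered: 450 × 1/16 = 28.125
Contribution of tall white-flowered: (80 − 84.375)² / 84.375 = 0.2269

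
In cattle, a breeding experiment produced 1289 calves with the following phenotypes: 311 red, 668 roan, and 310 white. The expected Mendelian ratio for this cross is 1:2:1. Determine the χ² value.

1.715

The 1:2:1 ratio has 4 parts, so with N = 1289 the expected counts are:
  red: 1289 × 1/4 = 322.25
  roan: 1289 × 2/4 = 644.5
  white: 1289 × 1/4 = 322.25
χ² = Σ (O − E)² / E
  red: (311 − 322.25)² / 322.25 = 0.3927
  roan: (668 − 644.5)² / 644.5 = 0.8569
  white: (310 − 322.25)² / 322.25 = 0.4657
χ² = 0.3927 + 0.8569 + 0.4657 = 1.7153 ≈ 1.715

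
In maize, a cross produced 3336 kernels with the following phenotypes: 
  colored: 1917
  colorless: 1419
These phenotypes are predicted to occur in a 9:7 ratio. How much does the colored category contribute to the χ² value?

Under the 9:7 hypothesis (Σ ratio = 16, N = 3336):
  colored: 3336 × 9/16 = 1876.5
  colorless: 3336 × 7/16 = 1459.5
Contribution of colored: (1917 − 1876.5)² / 1876.5 = 0.8741

0.874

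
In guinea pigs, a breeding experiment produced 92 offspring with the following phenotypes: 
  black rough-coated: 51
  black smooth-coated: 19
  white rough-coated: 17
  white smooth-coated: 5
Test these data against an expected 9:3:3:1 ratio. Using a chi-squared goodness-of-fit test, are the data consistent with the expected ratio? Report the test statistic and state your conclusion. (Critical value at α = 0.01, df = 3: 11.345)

The 9:3:3:1 ratio has 16 parts, so with N = 92 the expected counts are:
  black rough-coated: 92 × 9/16 = 51.75
  black smooth-coated: 92 × 3/16 = 17.25
  white rough-coated: 92 × 3/16 = 17.25
  white smooth-coated: 92 × 1/16 = 5.75
χ² = Σ (O − E)² / E
  black rough-coated: (51 − 51.75)² / 51.75 = 0.0109
  black smooth-coated: (19 − 17.25)² / 17.25 = 0.1775
  white rough-coated: (17 − 17.25)² / 17.25 = 0.0036
  white smooth-coated: (5 − 5.75)² / 5.75 = 0.0978
χ² = 0.0109 + 0.1775 + 0.0036 + 0.0978 = 0.2898 ≈ 0.290
Degrees of freedom = 4 − 1 = 3; critical value at α = 0.01 is 11.345.
Since 0.290 < 11.345, we fail to reject the null hypothesis — the data are consistent with the 9:3:3:1 ratio.

0.290; consistent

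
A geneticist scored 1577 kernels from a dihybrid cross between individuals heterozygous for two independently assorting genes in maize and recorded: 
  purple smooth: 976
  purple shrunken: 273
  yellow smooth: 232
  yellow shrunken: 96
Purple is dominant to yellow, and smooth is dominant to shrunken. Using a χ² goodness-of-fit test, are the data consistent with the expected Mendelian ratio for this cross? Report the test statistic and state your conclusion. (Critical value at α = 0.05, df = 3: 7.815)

24.442; not consistent

A dihybrid F₂ with independent assortment and complete dominance at both loci gives a 9:3:3:1 phenotypic ratio.
Under the 9:3:3:1 hypothesis (Σ ratio = 16, N = 1577):
  purple smooth: 1577 × 9/16 = 887.0625
  purple shrunken: 1577 × 3/16 = 295.6875
  yellow smooth: 1577 × 3/16 = 295.6875
  yellow shrunken: 1577 × 1/16 = 98.5625
χ² = Σ (O − E)² / E
  purple smooth: (976 − 887.0625)² / 887.0625 = 8.9169
  purple shrunken: (273 − 295.6875)² / 295.6875 = 1.7408
  yellow smooth: (232 − 295.6875)² / 295.6875 = 13.7175
  yellow shrunken: (96 − 98.5625)² / 98.5625 = 0.0666
χ² = 8.9169 + 1.7408 + 13.7175 + 0.0666 = 24.4418 ≈ 24.442
Degrees of freedom = 4 − 1 = 3; critical value at α = 0.05 is 7.815.
Since 24.442 > 7.815, we reject the null hypothesis — the data do not fit the 9:3:3:1 ratio.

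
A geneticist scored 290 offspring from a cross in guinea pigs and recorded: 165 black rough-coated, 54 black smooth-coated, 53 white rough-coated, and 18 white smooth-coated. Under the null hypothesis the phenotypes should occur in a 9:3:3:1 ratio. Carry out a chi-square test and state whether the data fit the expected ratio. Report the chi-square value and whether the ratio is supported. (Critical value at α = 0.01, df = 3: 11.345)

Expected counts for N = 290 under a 9:3:3:1 ratio (total parts = 16):
  black rough-coated: 290 × 9/16 = 163.125
  black smooth-coated: 290 × 3/16 = 54.375
  white rough-coated: 290 × 3/16 = 54.375
  white smooth-coated: 290 × 1/16 = 18.125
χ² = Σ (O − E)² / E
  black rough-coated: (165 − 163.125)² / 163.125 = 0.0216
  black smooth-coated: (54 − 54.375)² / 54.375 = 0.0026
  white rough-coated: (53 − 54.375)² / 54.375 = 0.0348
  white smooth-coated: (18 − 18.125)² / 18.125 = 0.0009
χ² = 0.0216 + 0.0026 + 0.0348 + 0.0009 = 0.0599 ≈ 0.060
Degrees of freedom = 4 − 1 = 3; critical value at α = 0.01 is 11.345.
Since 0.060 < 11.345, we fail to reject the null hypothesis — the data are consistent with the 9:3:3:1 ratio.

0.060; consistent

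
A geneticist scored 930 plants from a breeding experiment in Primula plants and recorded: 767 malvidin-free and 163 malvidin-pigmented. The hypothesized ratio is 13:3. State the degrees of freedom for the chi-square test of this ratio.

1

A goodness-of-fit test with 2 phenotype classes has df = 2 − 1 = 1.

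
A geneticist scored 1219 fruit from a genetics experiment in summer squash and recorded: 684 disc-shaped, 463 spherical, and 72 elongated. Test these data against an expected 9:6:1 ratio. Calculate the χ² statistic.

0.310

Expected counts for N = 1219 under a 9:6:1 ratio (total parts = 16):
  disc-shaped: 1219 × 9/16 = 685.6875
  spherical: 1219 × 6/16 = 457.125
  elongated: 1219 × 1/16 = 76.1875
χ² = Σ (O − E)² / E
  disc-shaped: (684 − 685.6875)² / 685.6875 = 0.0042
  spherical: (463 − 457.125)² / 457.125 = 0.0755
  elongated: (72 − 76.1875)² / 76.1875 = 0.2302
χ² = 0.0042 + 0.0755 + 0.2302 = 0.3099 ≈ 0.310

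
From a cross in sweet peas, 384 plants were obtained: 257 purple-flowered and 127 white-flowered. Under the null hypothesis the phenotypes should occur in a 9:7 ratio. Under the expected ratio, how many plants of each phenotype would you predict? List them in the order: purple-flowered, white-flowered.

216, 168

The 9:7 ratio has 16 parts, so with N = 384 the expected counts are:
  purple-flowered: 384 × 9/16 = 216
  white-flowered: 384 × 7/16 = 168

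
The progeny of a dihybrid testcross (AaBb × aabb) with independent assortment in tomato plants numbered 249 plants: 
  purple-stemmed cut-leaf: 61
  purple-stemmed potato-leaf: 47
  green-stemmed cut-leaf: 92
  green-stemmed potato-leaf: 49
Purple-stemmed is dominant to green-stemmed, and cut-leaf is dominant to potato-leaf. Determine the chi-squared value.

20.799

A dihybrid testcross with independent assortment gives a 1:1:1:1 ratio.
Total ratio parts = 4. Expected numbers out of 249:
  purple-stemmed cut-leaf: 249 × 1/4 = 62.25
  purple-stemmed potato-leaf: 249 × 1/4 = 62.25
  green-stemmed cut-leaf: 249 × 1/4 = 62.25
  green-stemmed potato-leaf: 249 × 1/4 = 62.25
χ² = Σ (O − E)² / E
  purple-stemmed cut-leaf: (61 − 62.25)² / 62.25 = 0.0251
  purple-stemmed potato-leaf: (47 − 62.25)² / 62.25 = 3.7359
  green-stemmed cut-leaf: (92 − 62.25)² / 62.25 = 14.2179
  green-stemmed potato-leaf: (49 − 62.25)² / 62.25 = 2.8203
χ² = 0.0251 + 3.7359 + 14.2179 + 2.8203 = 20.7992 ≈ 20.799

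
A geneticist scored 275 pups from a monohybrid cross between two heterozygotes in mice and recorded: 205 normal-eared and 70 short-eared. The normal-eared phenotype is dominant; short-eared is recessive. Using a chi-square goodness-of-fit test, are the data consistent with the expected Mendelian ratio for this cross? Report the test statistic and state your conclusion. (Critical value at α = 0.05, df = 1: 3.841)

0.030; consistent

For a monohybrid cross between heterozygotes with complete dominance, the expected phenotypic ratio is 3:1.
The 3:1 ratio has 4 parts, so with N = 275 the expected counts are:
  normal-eared: 275 × 3/4 = 206.25
  short-eared: 275 × 1/4 = 68.75
χ² = Σ (O − E)² / E
  normal-eared: (205 − 206.25)² / 206.25 = 0.0076
  short-eared: (70 − 68.75)² / 68.75 = 0.0227
χ² = 0.0076 + 0.0227 = 0.0303 ≈ 0.030
Degrees of freedom = 2 − 1 = 1; critical value at α = 0.05 is 3.841.
Since 0.030 < 3.841, we fail to reject the null hypothesis — the data are consistent with the 3:1 ratio.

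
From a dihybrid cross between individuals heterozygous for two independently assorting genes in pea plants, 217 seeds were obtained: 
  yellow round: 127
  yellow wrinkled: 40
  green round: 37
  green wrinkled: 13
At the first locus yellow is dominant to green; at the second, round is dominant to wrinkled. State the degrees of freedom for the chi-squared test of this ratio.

A dihybrid F₂ with independent assortment and complete dominance at both loci gives a 9:3:3:1 phenotypic ratio.
A goodness-of-fit test with 4 phenotype classes has df = 4 − 1 = 3.

3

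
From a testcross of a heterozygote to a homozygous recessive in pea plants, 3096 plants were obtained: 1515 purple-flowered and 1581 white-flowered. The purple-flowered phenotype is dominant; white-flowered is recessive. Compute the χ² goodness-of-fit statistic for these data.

1.407

A testcross of a heterozygote (Aa × aa) gives a 1:1 phenotypic ratio.
Expected counts for N = 3096 under a 1:1 ratio (total parts = 2):
  purple-flowered: 3096 × 1/2 = 1548
  white-flowered: 3096 × 1/2 = 1548
χ² = Σ (O − E)² / E
  purple-flowered: (1515 − 1548)² / 1548 = 0.7035
  white-flowered: (1581 − 1548)² / 1548 = 0.7035
χ² = 0.7035 + 0.7035 = 1.407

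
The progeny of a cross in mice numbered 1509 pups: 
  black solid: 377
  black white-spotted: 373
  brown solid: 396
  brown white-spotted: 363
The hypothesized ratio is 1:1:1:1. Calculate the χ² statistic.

1.518

Total ratio parts = 4. Expected numbers out of 1509:
  black solid: 1509 × 1/4 = 377.25
  black white-spotted: 1509 × 1/4 = 377.25
  brown solid: 1509 × 1/4 = 377.25
  brown white-spotted: 1509 × 1/4 = 377.25
χ² = Σ (O − E)² / E
  black solid: (377 − 377.25)² / 377.25 = 0.0002
  black white-spotted: (373 − 377.25)² / 377.25 = 0.0479
  brown solid: (396 − 377.25)² / 377.25 = 0.9319
  brown white-spotted: (363 − 377.25)² / 377.25 = 0.5383
χ² = 0.0002 + 0.0479 + 0.9319 + 0.5383 = 1.5183 ≈ 1.518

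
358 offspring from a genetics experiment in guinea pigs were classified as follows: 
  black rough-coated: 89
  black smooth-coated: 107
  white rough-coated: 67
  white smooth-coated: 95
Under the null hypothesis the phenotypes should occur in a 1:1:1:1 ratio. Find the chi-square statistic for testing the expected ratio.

9.419

Total ratio parts = 4. Expected numbers out of 358:
  black rough-coated: 358 × 1/4 = 89.5
  black smooth-coated: 358 × 1/4 = 89.5
  white rough-coated: 358 × 1/4 = 89.5
  white smooth-coated: 358 × 1/4 = 89.5
χ² = Σ (O − E)² / E
  black rough-coated: (89 − 89.5)² / 89.5 = 0.0028
  black smooth-coated: (107 − 89.5)² / 89.5 = 3.4218
  white rough-coated: (67 − 89.5)² / 89.5 = 5.6564
  white smooth-coated: (95 − 89.5)² / 89.5 = 0.3380
χ² = 0.0028 + 3.4218 + 5.6564 + 0.3380 = 9.419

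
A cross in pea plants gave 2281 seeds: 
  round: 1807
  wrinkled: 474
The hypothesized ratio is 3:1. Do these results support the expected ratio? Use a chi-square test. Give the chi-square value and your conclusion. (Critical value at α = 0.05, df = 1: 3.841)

Total ratio parts = 4. Expected numbers out of 2281:
  round: 2281 × 3/4 = 1710.75
  wrinkled: 2281 × 1/4 = 570.25
χ² = Σ (O − E)² / E
  round: (1807 − 1710.75)² / 1710.75 = 5.4152
  wrinkled: (474 − 570.25)² / 570.25 = 16.2456
χ² = 5.4152 + 16.2456 = 21.6608 ≈ 21.661
Degrees of freedom = 2 − 1 = 1; critical value at α = 0.05 is 3.841.
Since 21.661 > 3.841, we reject the null hypothesis — the data do not fit the 3:1 ratio.

21.661; not consistent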